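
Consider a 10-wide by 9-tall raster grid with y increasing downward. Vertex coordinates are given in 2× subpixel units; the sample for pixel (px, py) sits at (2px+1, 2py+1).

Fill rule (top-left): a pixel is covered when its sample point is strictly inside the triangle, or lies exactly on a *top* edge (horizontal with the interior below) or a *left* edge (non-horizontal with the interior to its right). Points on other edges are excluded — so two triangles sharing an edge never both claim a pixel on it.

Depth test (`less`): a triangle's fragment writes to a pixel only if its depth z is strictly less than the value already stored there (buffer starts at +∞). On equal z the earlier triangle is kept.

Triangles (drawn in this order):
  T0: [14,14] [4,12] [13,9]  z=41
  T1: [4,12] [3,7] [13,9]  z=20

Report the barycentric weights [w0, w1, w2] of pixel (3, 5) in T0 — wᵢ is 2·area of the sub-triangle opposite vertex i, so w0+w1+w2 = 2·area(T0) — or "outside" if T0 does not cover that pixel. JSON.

T0:
  2·area = 48
  edge (14, 14)→(4, 12): d=(-10,-2) top-left  bias=+0
  edge (4, 12)→(13, 9): d=(9,-3) top-left  bias=+0
  edge (13, 9)→(14, 14): d=(1,5) right/bottom  bias=-1
    (9,3)@(19, 7): e=[80,0,-32] → ·  [on edge]
    (6,4)@(13, 9): e=[48,0,0] → ·  [on edge]
    (3,5)@(7, 11): e=[16,0,32] → █  [on edge]
    (4,5)@(9, 11): e=[20,6,22] → █
    (5,5)@(11, 11): e=[24,12,12] → █
    (6,5)@(13, 11): e=[28,18,2] → █
    (7,5)@(15, 11): e=[32,24,-8] → ·
    (0,6)@(1, 13): e=[-16,0,64] → ·  [on edge]
    (3,6)@(7, 13): e=[-4,18,34] → ·
    (4,6)@(9, 13): e=[0,24,24] → █  [on edge]
    (7,6)@(15, 13): e=[12,42,-6] → ·
    (4,7)@(9, 15): e=[-20,42,26] → ·
    (9,7)@(19, 15): e=[0,72,-24] → ·  [on edge]
  covered (7 px):
    · · · · · · · · · ·
    · · · · · · · · · ·
    · · · · · · · · · ·
    · · · · · · · · · ·
    · · · · · · · · · ·
    · · · █ █ █ █ · · ·
    · · · · █ █ █ · · ·
    · · · · · · · · · ·
    · · · · · · · · · ·
T1:
  2·area = 48
  edge (4, 12)→(3, 7): d=(-1,-5) top-left  bias=+0
  edge (3, 7)→(13, 9): d=(10,2) right/bottom  bias=-1
  edge (13, 9)→(4, 12): d=(-9,3) right/bottom  bias=-1
    (1,3)@(3, 7): e=[0,0,48] → ·  [on edge]
    (9,3)@(19, 7): e=[80,-32,0] → ·  [on edge]
    (2,4)@(5, 9): e=[8,16,24] → █
    (3,4)@(7, 9): e=[18,12,18] → █
    (4,4)@(9, 9): e=[28,8,12] → █
    (5,4)@(11, 9): e=[38,4,6] → █
    (6,4)@(13, 9): e=[48,0,0] → ·  [on edge]
    (2,5)@(5, 11): e=[6,36,6] → █
    (3,5)@(7, 11): e=[16,32,0] → ·  [on edge]
    (4,5)@(9, 11): e=[26,28,-6] → ·
    (5,5)@(11, 11): e=[36,24,-12] → ·
    (0,6)@(1, 13): e=[-16,64,0] → ·  [on edge]
    (2,8)@(5, 17): e=[0,96,-48] → ·  [on edge]
  covered (5 px):
    · · · · · · · · · ·
    · · · · · · · · · ·
    · · · · · · · · · ·
    · · · · · · · · · ·
    · · █ █ █ █ · · · ·
    · · █ · · · · · · ·
    · · · · · · · · · ·
    · · · · · · · · · ·
    · · · · · · · · · ·

Answer: [0,32,16]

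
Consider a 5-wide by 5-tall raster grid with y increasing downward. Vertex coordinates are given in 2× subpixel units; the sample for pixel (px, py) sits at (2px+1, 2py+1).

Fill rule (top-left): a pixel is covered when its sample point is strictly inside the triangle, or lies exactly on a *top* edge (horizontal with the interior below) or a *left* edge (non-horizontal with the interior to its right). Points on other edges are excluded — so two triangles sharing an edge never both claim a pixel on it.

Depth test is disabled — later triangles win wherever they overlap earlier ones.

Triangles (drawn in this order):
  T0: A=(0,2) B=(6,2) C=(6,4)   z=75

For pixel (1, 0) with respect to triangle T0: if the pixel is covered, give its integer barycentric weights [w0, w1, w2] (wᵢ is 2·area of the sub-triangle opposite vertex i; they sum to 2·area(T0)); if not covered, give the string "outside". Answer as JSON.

T0:
  2·area = 12
  edge (0, 2)→(6, 2): d=(6,0) top-left  bias=+0
  edge (6, 2)→(6, 4): d=(0,2) right/bottom  bias=-1
  edge (6, 4)→(0, 2): d=(-6,-2) top-left  bias=+0
    (1,1)@(3, 3): e=[6,6,0] → X  [on edge]
    (2,1)@(5, 3): e=[6,2,4] → X
    (3,1)@(7, 3): e=[6,-2,8] → .
    (1,2)@(3, 5): e=[18,6,-12] → .
    (2,2)@(5, 5): e=[18,2,-8] → .
    (4,2)@(9, 5): e=[18,-6,0] → .  [on edge]
  covered (2 px):
    . . . . .
    . X X . .
    . . . . .
    . . . . .
    . . . . .

Answer: "outside"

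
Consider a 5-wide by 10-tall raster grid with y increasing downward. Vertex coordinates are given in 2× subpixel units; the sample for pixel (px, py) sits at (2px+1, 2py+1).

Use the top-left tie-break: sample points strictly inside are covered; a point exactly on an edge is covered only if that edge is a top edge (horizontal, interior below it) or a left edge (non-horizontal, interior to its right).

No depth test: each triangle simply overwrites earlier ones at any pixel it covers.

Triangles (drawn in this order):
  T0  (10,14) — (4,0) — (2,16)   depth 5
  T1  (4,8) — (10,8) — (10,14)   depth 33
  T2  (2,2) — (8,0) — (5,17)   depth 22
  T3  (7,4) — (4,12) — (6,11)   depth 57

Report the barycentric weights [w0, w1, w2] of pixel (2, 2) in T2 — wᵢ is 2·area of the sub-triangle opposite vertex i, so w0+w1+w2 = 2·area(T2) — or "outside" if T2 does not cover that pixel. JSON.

T0:
  2·area = 124  (B↔C swapped to make it positive)
  edge (10, 14)→(2, 16): d=(-8,2) right/bottom  bias=-1
  edge (2, 16)→(4, 0): d=(2,-16) top-left  bias=+0
  edge (4, 0)→(10, 14): d=(6,14) right/bottom  bias=-1
    (2,1)@(5, 3): e=[98,22,4] → █
    (3,1)@(7, 3): e=[94,54,-24] → ·
    (2,2)@(5, 5): e=[82,26,16] → █
    (3,2)@(7, 5): e=[78,58,-12] → ·
    (2,3)@(5, 7): e=[66,30,28] → █
    (3,3)@(7, 7): e=[62,62,0] → ·  [on edge]
    (1,4)@(3, 9): e=[54,2,68] → █
    (3,4)@(7, 9): e=[46,66,12] → █
    (4,4)@(9, 9): e=[42,98,-16] → ·
    (1,5)@(3, 11): e=[38,6,80] → █
    (4,5)@(9, 11): e=[26,102,-4] → ·
    (1,6)@(3, 13): e=[22,10,92] → █
  covered (15 px):
    · · · · ·
    · · █ · ·
    · · █ · ·
    · · █ · ·
    · █ █ █ ·
    · █ █ █ ·
    · █ █ █ █
    · █ █ · ·
    · · · · ·
    · · · · ·
T1:
  2·area = 36
  edge (4, 8)→(10, 8): d=(6,0) top-left  bias=+0
  edge (10, 8)→(10, 14): d=(0,6) right/bottom  bias=-1
  edge (10, 14)→(4, 8): d=(-6,-6) top-left  bias=+0
    (0,2)@(1, 5): e=[-18,54,0] → ·  [on edge]
    (1,3)@(3, 7): e=[-6,42,0] → ·  [on edge]
    (2,4)@(5, 9): e=[6,30,0] → █  [on edge]
    (3,4)@(7, 9): e=[6,18,12] → █
    (4,4)@(9, 9): e=[6,6,24] → █
    (2,5)@(5, 11): e=[18,30,-12] → ·
    (3,5)@(7, 11): e=[18,18,0] → █  [on edge]
    (3,6)@(7, 13): e=[30,18,-12] → ·
    (4,6)@(9, 13): e=[30,6,0] → █  [on edge]
    (4,7)@(9, 15): e=[42,6,-12] → ·
  covered (6 px):
    · · · · ·
    · · · · ·
    · · · · ·
    · · · · ·
    · · █ █ █
    · · · █ █
    · · · · █
    · · · · ·
    · · · · ·
    · · · · ·
T2:
  2·area = 96
  edge (2, 2)→(8, 0): d=(6,-2) top-left  bias=+0
  edge (8, 0)→(5, 17): d=(-3,17) right/bottom  bias=-1
  edge (5, 17)→(2, 2): d=(-3,-15) top-left  bias=+0
    (2,0)@(5, 1): e=[0,48,48] → █  [on edge]
    (3,0)@(7, 1): e=[4,14,78] → █
    (4,0)@(9, 1): e=[8,-20,108] → ·
    (1,1)@(3, 3): e=[8,76,12] → █
    (4,1)@(9, 3): e=[20,-26,102] → ·
    (1,2)@(3, 5): e=[20,70,6] → █
    (4,2)@(9, 5): e=[32,-32,96] → ·
    (1,3)@(3, 7): e=[32,64,0] → █  [on edge]
    (3,3)@(7, 7): e=[40,-4,60] → ·
    (1,4)@(3, 9): e=[44,58,-6] → ·
    (2,4)@(5, 9): e=[48,24,24] → █
    (3,4)@(7, 9): e=[52,-10,54] → ·
    (2,8)@(5, 17): e=[96,0,0] → ·  [on edge]
  covered (14 px):
    · · █ █ ·
    · █ █ █ ·
    · █ █ █ ·
    · █ █ · ·
    · · █ · ·
    · · █ · ·
    · · █ · ·
    · · █ · ·
    · · · · ·
    · · · · ·
T3:
  2·area = 13  (B↔C swapped to make it positive)
  edge (7, 4)→(6, 11): d=(-1,7) right/bottom  bias=-1
  edge (6, 11)→(4, 12): d=(-2,1) right/bottom  bias=-1
  edge (4, 12)→(7, 4): d=(3,-8) top-left  bias=+0
    (2,5)@(5, 11): e=[7,1,5] → █
    (3,5)@(7, 11): e=[-7,-1,21] → ·
    (2,6)@(5, 13): e=[5,-3,11] → ·
  covered (1 px):
    · · · · ·
    · · · · ·
    · · · · ·
    · · · · ·
    · · · · ·
    · · █ · ·
    · · · · ·
    · · · · ·
    · · · · ·
    · · · · ·

Final: [36,36,24]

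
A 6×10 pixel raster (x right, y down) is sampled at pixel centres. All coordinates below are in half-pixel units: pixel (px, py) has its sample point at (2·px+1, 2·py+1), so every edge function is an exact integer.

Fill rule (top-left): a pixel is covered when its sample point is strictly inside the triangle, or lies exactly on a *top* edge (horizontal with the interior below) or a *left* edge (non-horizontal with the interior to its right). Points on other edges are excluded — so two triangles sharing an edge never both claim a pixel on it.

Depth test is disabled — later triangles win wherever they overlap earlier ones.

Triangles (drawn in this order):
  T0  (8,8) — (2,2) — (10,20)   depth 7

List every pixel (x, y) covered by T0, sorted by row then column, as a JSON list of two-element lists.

T0:
  2·area = 60  (B↔C swapped to make it positive)
  edge (8, 8)→(10, 20): d=(2,12) right/bottom  bias=-1
  edge (10, 20)→(2, 2): d=(-8,-18) top-left  bias=+0
  edge (2, 2)→(8, 8): d=(6,6) right/bottom  bias=-1
    (0,0)@(1, 1): e=[70,-10,0] → ·  [on edge]
    (1,1)@(3, 3): e=[50,10,0] → ·  [on edge]
    (2,2)@(5, 5): e=[30,30,0] → ·  [on edge]
    (2,3)@(5, 7): e=[34,14,12] → #
    (3,3)@(7, 7): e=[10,50,0] → ·  [on edge]
    (2,4)@(5, 9): e=[38,-2,24] → ·
    (3,4)@(7, 9): e=[14,34,12] → #
    (4,4)@(9, 9): e=[-10,70,0] → ·  [on edge]
    (3,5)@(7, 11): e=[18,18,24] → #
    (4,5)@(9, 11): e=[-6,54,12] → ·
    (5,5)@(11, 11): e=[-30,90,0] → ·  [on edge]
    (3,6)@(7, 13): e=[22,2,36] → #
  covered (6 px):
    · · · · · ·
    · · · · · ·
    · · · · · ·
    · · # · · ·
    · · · # · ·
    · · · # · ·
    · · · # · ·
    · · · · # ·
    · · · · # ·
    · · · · · ·

Result: [[2,3],[3,4],[3,5],[3,6],[4,7],[4,8]]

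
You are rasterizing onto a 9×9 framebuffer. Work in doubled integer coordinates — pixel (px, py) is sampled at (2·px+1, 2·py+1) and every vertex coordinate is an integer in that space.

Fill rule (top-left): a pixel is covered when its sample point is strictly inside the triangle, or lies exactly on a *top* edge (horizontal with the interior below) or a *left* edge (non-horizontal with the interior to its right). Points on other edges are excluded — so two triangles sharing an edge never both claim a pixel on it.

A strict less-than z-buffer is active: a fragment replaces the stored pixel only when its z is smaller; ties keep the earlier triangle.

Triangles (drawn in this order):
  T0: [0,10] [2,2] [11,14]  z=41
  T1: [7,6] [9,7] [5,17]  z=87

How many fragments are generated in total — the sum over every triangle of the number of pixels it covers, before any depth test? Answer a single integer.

T0:
  2·area = 96
  edge (0, 10)→(2, 2): d=(2,-8) top-left  bias=+0
  edge (2, 2)→(11, 14): d=(9,12) right/bottom  bias=-1
  edge (11, 14)→(0, 10): d=(-11,-4) top-left  bias=+0
    (1,2)@(3, 5): e=[14,15,67] → #
    (2,2)@(5, 5): e=[30,-9,75] → ·
    (0,3)@(1, 7): e=[2,57,37] → #
    (2,3)@(5, 7): e=[34,9,53] → #
    (3,3)@(7, 7): e=[50,-15,61] → ·
    (0,4)@(1, 9): e=[6,75,15] → #
    (3,4)@(7, 9): e=[54,3,39] → #
    (4,4)@(9, 9): e=[70,-21,47] → ·
    (0,5)@(1, 11): e=[10,93,-7] → ·
    (1,5)@(3, 11): e=[26,69,1] → #
    (4,5)@(9, 11): e=[74,-3,25] → ·
    (1,6)@(3, 13): e=[30,87,-21] → ·
  covered (12 px):
    · · · · · · · · ·
    · · · · · · · · ·
    · # · · · · · · ·
    # # # · · · · · ·
    # # # # · · · · ·
    · # # # · · · · ·
    · · · · # · · · ·
    · · · · · · · · ·
    · · · · · · · · ·
T1:
  2·area = 24
  edge (7, 6)→(9, 7): d=(2,1) right/bottom  bias=-1
  edge (9, 7)→(5, 17): d=(-4,10) right/bottom  bias=-1
  edge (5, 17)→(7, 6): d=(2,-11) top-left  bias=+0
    (0,1)@(1, 3): e=[0,96,-72] → ·  [on edge]
    (2,2)@(5, 5): e=[0,48,-24] → ·  [on edge]
    (3,3)@(7, 7): e=[2,20,2] → #
    (4,3)@(9, 7): e=[0,0,24] → ·  [on edge]
    (3,4)@(7, 9): e=[6,12,6] → #
    (4,4)@(9, 9): e=[4,-8,28] → ·
    (6,4)@(13, 9): e=[0,-48,72] → ·  [on edge]
    (3,5)@(7, 11): e=[10,4,10] → #
    (4,5)@(9, 11): e=[8,-16,32] → ·
    (8,5)@(17, 11): e=[0,-96,120] → ·  [on edge]
    (3,6)@(7, 13): e=[14,-4,14] → ·
    (2,8)@(5, 17): e=[24,0,0] → ·  [on edge]
  covered (3 px):
    · · · · · · · · ·
    · · · · · · · · ·
    · · · · · · · · ·
    · · · # · · · · ·
    · · · # · · · · ·
    · · · # · · · · ·
    · · · · · · · · ·
    · · · · · · · · ·
    · · · · · · · · ·

Answer: 15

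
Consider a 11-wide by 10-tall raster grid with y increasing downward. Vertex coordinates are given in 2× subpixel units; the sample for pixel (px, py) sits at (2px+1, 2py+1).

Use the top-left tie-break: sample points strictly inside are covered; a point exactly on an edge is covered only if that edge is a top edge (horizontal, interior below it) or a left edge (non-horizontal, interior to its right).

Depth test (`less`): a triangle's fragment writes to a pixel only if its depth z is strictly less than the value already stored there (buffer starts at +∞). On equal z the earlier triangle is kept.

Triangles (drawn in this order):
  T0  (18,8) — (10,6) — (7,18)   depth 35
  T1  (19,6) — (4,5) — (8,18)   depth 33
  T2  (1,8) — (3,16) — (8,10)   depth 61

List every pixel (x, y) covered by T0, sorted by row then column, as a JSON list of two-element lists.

T0:
  2·area = 102  (B↔C swapped to make it positive)
  edge (18, 8)→(7, 18): d=(-11,10) right/bottom  bias=-1
  edge (7, 18)→(10, 6): d=(3,-12) top-left  bias=+0
  edge (10, 6)→(18, 8): d=(8,2) right/bottom  bias=-1
    (5,3)@(11, 7): e=[81,15,6] → #
    (6,3)@(13, 7): e=[61,39,2] → #
    (7,3)@(15, 7): e=[41,63,-2] → ·
    (5,4)@(11, 9): e=[59,21,22] → #
    (7,4)@(15, 9): e=[19,69,14] → #
    (8,4)@(17, 9): e=[-1,93,10] → ·
    (4,5)@(9, 11): e=[57,3,42] → #
    (7,5)@(15, 11): e=[-3,75,30] → ·
    (4,6)@(9, 13): e=[35,9,58] → #
    (6,6)@(13, 13): e=[-5,57,50] → ·
    (4,7)@(9, 15): e=[13,15,74] → #
    (5,7)@(11, 15): e=[-7,39,70] → ·
  covered (11 px):
    · · · · · · · · · · ·
    · · · · · · · · · · ·
    · · · · · · · · · · ·
    · · · · · # # · · · ·
    · · · · · # # # · · ·
    · · · · # # # · · · ·
    · · · · # # · · · · ·
    · · · · # · · · · · ·
    · · · · · · · · · · ·
    · · · · · · · · · · ·
T1:
  2·area = 191  (B↔C swapped to make it positive)
  edge (19, 6)→(8, 18): d=(-11,12) right/bottom  bias=-1
  edge (8, 18)→(4, 5): d=(-4,-13) top-left  bias=+0
  edge (4, 5)→(19, 6): d=(15,1) right/bottom  bias=-1
    (2,3)@(5, 7): e=[157,5,29] → #
    (3,3)@(7, 7): e=[133,31,27] → #
    (4,3)@(9, 7): e=[109,57,25] → #
    (5,3)@(11, 7): e=[85,83,23] → #
    (6,3)@(13, 7): e=[61,109,21] → #
    (7,3)@(15, 7): e=[37,135,19] → #
    (8,3)@(17, 7): e=[13,161,17] → #
    (9,3)@(19, 7): e=[-11,187,15] → ·
    (2,4)@(5, 9): e=[135,-3,59] → ·
    (3,4)@(7, 9): e=[111,23,57] → #
    (8,4)@(17, 9): e=[-9,153,47] → ·
    (3,5)@(7, 11): e=[89,15,87] → #
  covered (20 px):
    · · · · · · · · · · ·
    · · · · · · · · · · ·
    · · · · · · · · · · ·
    · · # # # # # # # · ·
    · · · # # # # # · · ·
    · · · # # # # · · · ·
    · · · # # # · · · · ·
    · · · · # · · · · · ·
    · · · · · · · · · · ·
    · · · · · · · · · · ·
T2:
  2·area = 52  (B↔C swapped to make it positive)
  edge (1, 8)→(8, 10): d=(7,2) right/bottom  bias=-1
  edge (8, 10)→(3, 16): d=(-5,6) right/bottom  bias=-1
  edge (3, 16)→(1, 8): d=(-2,-8) top-left  bias=+0
    (1,4)@(3, 9): e=[3,35,14] → #
    (2,4)@(5, 9): e=[-1,23,30] → ·
    (1,5)@(3, 11): e=[17,25,10] → #
    (2,5)@(5, 11): e=[13,13,26] → #
    (3,5)@(7, 11): e=[9,1,42] → #
    (4,5)@(9, 11): e=[5,-11,58] → ·
    (1,6)@(3, 13): e=[31,15,6] → #
    (3,6)@(7, 13): e=[23,-9,38] → ·
    (1,7)@(3, 15): e=[45,5,2] → #
    (2,7)@(5, 15): e=[41,-7,18] → ·
    (1,8)@(3, 17): e=[59,-5,-2] → ·
  covered (7 px):
    · · · · · · · · · · ·
    · · · · · · · · · · ·
    · · · · · · · · · · ·
    · · · · · · · · · · ·
    · # · · · · · · · · ·
    · # # # · · · · · · ·
    · # # · · · · · · · ·
    · # · · · · · · · · ·
    · · · · · · · · · · ·
    · · · · · · · · · · ·

Final: [[5,3],[6,3],[5,4],[6,4],[7,4],[4,5],[5,5],[6,5],[4,6],[5,6],[4,7]]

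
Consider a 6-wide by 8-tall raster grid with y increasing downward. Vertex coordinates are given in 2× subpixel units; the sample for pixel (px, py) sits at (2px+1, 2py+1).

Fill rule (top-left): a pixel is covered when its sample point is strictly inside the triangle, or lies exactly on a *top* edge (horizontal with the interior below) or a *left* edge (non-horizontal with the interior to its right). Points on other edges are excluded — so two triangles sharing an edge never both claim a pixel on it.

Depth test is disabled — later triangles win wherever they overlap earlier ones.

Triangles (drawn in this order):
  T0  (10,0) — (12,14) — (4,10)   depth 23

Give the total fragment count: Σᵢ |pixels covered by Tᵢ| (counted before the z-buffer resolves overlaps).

T0:
  2·area = 104
  edge (10, 0)→(12, 14): d=(2,14) right/bottom  bias=-1
  edge (12, 14)→(4, 10): d=(-8,-4) top-left  bias=+0
  edge (4, 10)→(10, 0): d=(6,-10) top-left  bias=+0
    (4,1)@(9, 3): e=[20,76,8] → █
    (5,1)@(11, 3): e=[-8,84,28] → ·
    (3,2)@(7, 5): e=[52,52,0] → █  [on edge]
    (5,2)@(11, 5): e=[-4,68,40] → ·
    (3,3)@(7, 7): e=[56,36,12] → █
    (5,3)@(11, 7): e=[0,52,52] → ·  [on edge]
    (2,4)@(5, 9): e=[88,12,4] → █
    (5,4)@(11, 9): e=[4,36,64] → █
    (2,5)@(5, 11): e=[92,-4,16] → ·
    (3,5)@(7, 11): e=[64,4,36] → █
    (3,6)@(7, 13): e=[68,-12,48] → ·
    (4,6)@(9, 13): e=[40,-4,68] → ·
    (0,7)@(1, 15): e=[156,-52,0] → ·  [on edge]
  covered (13 px):
    · · · · · ·
    · · · · █ ·
    · · · █ █ ·
    · · · █ █ ·
    · · █ █ █ █
    · · · █ █ █
    · · · · · █
    · · · · · ·

Result: 13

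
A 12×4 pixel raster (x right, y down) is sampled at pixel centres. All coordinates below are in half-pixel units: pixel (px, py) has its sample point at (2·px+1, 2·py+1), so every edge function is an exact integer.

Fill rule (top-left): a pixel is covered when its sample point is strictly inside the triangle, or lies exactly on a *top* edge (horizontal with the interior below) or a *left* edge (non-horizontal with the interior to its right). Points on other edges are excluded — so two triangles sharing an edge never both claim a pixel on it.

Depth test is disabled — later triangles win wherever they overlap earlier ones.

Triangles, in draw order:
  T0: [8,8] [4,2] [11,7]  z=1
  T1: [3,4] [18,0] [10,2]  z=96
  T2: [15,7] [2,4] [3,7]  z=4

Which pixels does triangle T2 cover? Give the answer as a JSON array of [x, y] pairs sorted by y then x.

T0:
  2·area = 22
  edge (8, 8)→(4, 2): d=(-4,-6) top-left  bias=+0
  edge (4, 2)→(11, 7): d=(7,5) right/bottom  bias=-1
  edge (11, 7)→(8, 8): d=(-3,1) right/bottom  bias=-1
    (2,1)@(5, 3): e=[2,2,18] → X
    (3,1)@(7, 3): e=[14,-8,16] → .
    (11,1)@(23, 3): e=[110,-88,0] → .  [on edge]
    (2,2)@(5, 5): e=[-6,16,12] → .
    (3,2)@(7, 5): e=[6,6,10] → X
    (4,2)@(9, 5): e=[18,-4,8] → .
    (8,2)@(17, 5): e=[66,-44,0] → .  [on edge]
    (3,3)@(7, 7): e=[-2,20,4] → .
    (4,3)@(9, 7): e=[10,10,2] → X
    (5,3)@(11, 7): e=[22,0,0] → .  [on edge]
  covered (3 px):
    . . . . . . . . . . . .
    . . X . . . . . . . . .
    . . . X . . . . . . . .
    . . . . X . . . . . . .
T1:
  2·area = 2  (B↔C swapped to make it positive)
  edge (3, 4)→(10, 2): d=(7,-2) top-left  bias=+0
  edge (10, 2)→(18, 0): d=(8,-2) top-left  bias=+0
  edge (18, 0)→(3, 4): d=(-15,4) right/bottom  bias=-1
  covered (0 px):
    . . . . . . . . . . . .
    . . . . . . . . . . . .
    . . . . . . . . . . . .
    . . . . . . . . . . . .
T2:
  2·area = 36  (B↔C swapped to make it positive)
  edge (15, 7)→(3, 7): d=(-12,0) right/bottom  bias=-1
  edge (3, 7)→(2, 4): d=(-1,-3) top-left  bias=+0
  edge (2, 4)→(15, 7): d=(13,3) right/bottom  bias=-1
    (0,0)@(1, 1): e=[72,0,-36] → .  [on edge]
    (1,2)@(3, 5): e=[24,2,10] → X
    (2,2)@(5, 5): e=[24,8,4] → X
    (3,2)@(7, 5): e=[24,14,-2] → .
    (0,3)@(1, 7): e=[0,-6,42] → .  [on edge]
    (1,3)@(3, 7): e=[0,0,36] → .  [on edge]
    (2,3)@(5, 7): e=[0,6,30] → .  [on edge]
    (3,3)@(7, 7): e=[0,12,24] → .  [on edge]
    (4,3)@(9, 7): e=[0,18,18] → .  [on edge]
    (5,3)@(11, 7): e=[0,24,12] → .  [on edge]
    (6,3)@(13, 7): e=[0,30,6] → .  [on edge]
    (7,3)@(15, 7): e=[0,36,0] → .  [on edge]
    (8,3)@(17, 7): e=[0,42,-6] → .  [on edge]
    (9,3)@(19, 7): e=[0,48,-12] → .  [on edge]
    (10,3)@(21, 7): e=[0,54,-18] → .  [on edge]
    (11,3)@(23, 7): e=[0,60,-24] → .  [on edge]
  covered (2 px):
    . . . . . . . . . . . .
    . . . . . . . . . . . .
    . X X . . . . . . . . .
    . . . . . . . . . . . .

Answer: [[1,2],[2,2]]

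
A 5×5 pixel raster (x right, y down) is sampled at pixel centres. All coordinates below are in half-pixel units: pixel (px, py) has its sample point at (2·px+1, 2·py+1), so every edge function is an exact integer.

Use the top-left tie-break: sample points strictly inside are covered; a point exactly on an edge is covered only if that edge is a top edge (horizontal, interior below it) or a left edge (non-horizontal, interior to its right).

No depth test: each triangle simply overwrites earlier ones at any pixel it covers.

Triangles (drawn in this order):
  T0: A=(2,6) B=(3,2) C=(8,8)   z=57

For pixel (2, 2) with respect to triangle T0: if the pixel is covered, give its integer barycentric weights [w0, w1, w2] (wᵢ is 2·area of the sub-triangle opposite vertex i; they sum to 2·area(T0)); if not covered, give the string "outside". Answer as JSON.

T0:
  2·area = 26
  edge (2, 6)→(3, 2): d=(1,-4) top-left  bias=+0
  edge (3, 2)→(8, 8): d=(5,6) right/bottom  bias=-1
  edge (8, 8)→(2, 6): d=(-6,-2) top-left  bias=+0
    (1,1)@(3, 3): e=[1,5,20] → █
    (2,1)@(5, 3): e=[9,-7,24] → ·
    (1,2)@(3, 5): e=[3,15,8] → █
    (2,2)@(5, 5): e=[11,3,12] → █
    (3,2)@(7, 5): e=[19,-9,16] → ·
    (1,3)@(3, 7): e=[5,25,-4] → ·
    (2,3)@(5, 7): e=[13,13,0] → █  [on edge]
    (3,3)@(7, 7): e=[21,1,4] → █
    (4,3)@(9, 7): e=[29,-11,8] → ·
    (2,4)@(5, 9): e=[15,23,-12] → ·
    (3,4)@(7, 9): e=[23,11,-8] → ·
  covered (5 px):
    · · · · ·
    · █ · · ·
    · █ █ · ·
    · · █ █ ·
    · · · · ·

Result: [3,12,11]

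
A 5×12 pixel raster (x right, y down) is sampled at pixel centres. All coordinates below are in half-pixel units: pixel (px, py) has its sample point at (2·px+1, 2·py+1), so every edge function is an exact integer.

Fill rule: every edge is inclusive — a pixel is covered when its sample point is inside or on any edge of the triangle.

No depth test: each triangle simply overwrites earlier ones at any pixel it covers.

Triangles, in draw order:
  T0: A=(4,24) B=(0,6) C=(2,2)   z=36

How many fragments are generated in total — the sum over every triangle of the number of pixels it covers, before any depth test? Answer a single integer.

T0:
  2·area = 52
  edge (4, 24)→(0, 6): d=(-4,-18) inclusive
  edge (0, 6)→(2, 2): d=(2,-4) inclusive
  edge (2, 2)→(4, 24): d=(2,22) inclusive
    (0,2)@(1, 5): e=[22,2,28] → █
    (1,2)@(3, 5): e=[58,10,-16] → ·
    (0,3)@(1, 7): e=[14,6,32] → █
    (1,3)@(3, 7): e=[50,14,-12] → ·
    (0,4)@(1, 9): e=[6,10,36] → █
    (1,4)@(3, 9): e=[42,18,-8] → ·
    (0,5)@(1, 11): e=[-2,14,40] → ·
    (1,6)@(3, 13): e=[26,26,0] → █  [on edge]
    (2,6)@(5, 13): e=[62,34,-44] → ·
    (1,7)@(3, 15): e=[18,30,4] → █
    (2,7)@(5, 15): e=[54,38,-40] → ·
    (1,8)@(3, 17): e=[10,34,8] → █
  covered (7 px):
    · · · · ·
    · · · · ·
    █ · · · ·
    █ · · · ·
    █ · · · ·
    · · · · ·
    · █ · · ·
    · █ · · ·
    · █ · · ·
    · █ · · ·
    · · · · ·
    · · · · ·

Answer: 7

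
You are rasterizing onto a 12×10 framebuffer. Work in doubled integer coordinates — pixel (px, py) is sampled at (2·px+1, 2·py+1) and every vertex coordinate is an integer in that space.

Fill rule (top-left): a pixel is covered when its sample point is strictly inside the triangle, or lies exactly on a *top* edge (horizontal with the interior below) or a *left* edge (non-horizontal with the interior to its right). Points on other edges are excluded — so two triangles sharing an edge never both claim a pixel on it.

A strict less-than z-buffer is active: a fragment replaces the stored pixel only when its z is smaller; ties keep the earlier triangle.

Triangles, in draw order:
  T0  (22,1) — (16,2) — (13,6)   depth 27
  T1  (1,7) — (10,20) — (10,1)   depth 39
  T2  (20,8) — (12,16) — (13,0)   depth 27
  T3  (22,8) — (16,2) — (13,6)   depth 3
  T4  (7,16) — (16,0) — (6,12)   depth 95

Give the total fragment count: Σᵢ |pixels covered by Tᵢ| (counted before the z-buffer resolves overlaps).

T0:
  2·area = 21  (B↔C swapped to make it positive)
  edge (22, 1)→(13, 6): d=(-9,5) right/bottom  bias=-1
  edge (13, 6)→(16, 2): d=(3,-4) top-left  bias=+0
  edge (16, 2)→(22, 1): d=(6,-1) top-left  bias=+0
    (8,1)@(17, 3): e=[7,7,7] → X
    (9,1)@(19, 3): e=[-3,15,9] → .
    (8,2)@(17, 5): e=[-11,13,19] → .
  covered (1 px):
    . . . . . . . . . . . .
    . . . . . . . . X . . .
    . . . . . . . . . . . .
    . . . . . . . . . . . .
    . . . . . . . . . . . .
    . . . . . . . . . . . .
    . . . . . . . . . . . .
    . . . . . . . . . . . .
    . . . . . . . . . . . .
    . . . . . . . . . . . .
T1:
  2·area = 171  (B↔C swapped to make it positive)
  edge (1, 7)→(10, 1): d=(9,-6) top-left  bias=+0
  edge (10, 1)→(10, 20): d=(0,19) right/bottom  bias=-1
  edge (10, 20)→(1, 7): d=(-9,-13) top-left  bias=+0
    (3,1)@(7, 3): e=[0,57,114] → X  [on edge]
    (4,1)@(9, 3): e=[12,19,140] → X
    (5,1)@(11, 3): e=[24,-19,166] → .
    (2,2)@(5, 5): e=[6,95,70] → X
    (5,2)@(11, 5): e=[42,-19,148] → .
    (0,3)@(1, 7): e=[0,171,0] → X  [on edge]
    (1,3)@(3, 7): e=[12,133,26] → X
    (5,3)@(11, 7): e=[60,-19,130] → .
    (0,4)@(1, 9): e=[18,171,-18] → .
    (1,4)@(3, 9): e=[30,133,8] → X
    (5,4)@(11, 9): e=[78,-19,112] → .
    (1,5)@(3, 11): e=[48,133,-10] → .
  covered (22 px):
    . . . . . . . . . . . .
    . . . X X . . . . . . .
    . . X X X . . . . . . .
    X X X X X . . . . . . .
    . X X X X . . . . . . .
    . . X X X . . . . . . .
    . . . X X . . . . . . .
    . . . X X . . . . . . .
    . . . . X . . . . . . .
    . . . . . . . . . . . .
T2:
  2·area = 120
  edge (20, 8)→(12, 16): d=(-8,8) right/bottom  bias=-1
  edge (12, 16)→(13, 0): d=(1,-16) top-left  bias=+0
  edge (13, 0)→(20, 8): d=(7,8) right/bottom  bias=-1
    (6,0)@(13, 1): e=[112,1,7] → X
    (7,0)@(15, 1): e=[96,33,-9] → .
    (6,1)@(13, 3): e=[96,3,21] → X
    (7,1)@(15, 3): e=[80,35,5] → X
    (8,1)@(17, 3): e=[64,67,-11] → .
    (6,2)@(13, 5): e=[80,5,35] → X
    (8,2)@(17, 5): e=[48,69,3] → X
    (9,2)@(19, 5): e=[32,101,-13] → .
    (11,2)@(23, 5): e=[0,165,-45] → .  [on edge]
    (6,3)@(13, 7): e=[64,7,49] → X
    (9,3)@(19, 7): e=[16,103,1] → X
    (10,3)@(21, 7): e=[0,135,-15] → .  [on edge]
    (9,4)@(19, 9): e=[0,105,15] → .  [on edge]
    (8,5)@(17, 11): e=[0,75,45] → .  [on edge]
    (7,6)@(15, 13): e=[0,45,75] → .  [on edge]
    (6,7)@(13, 15): e=[0,15,105] → .  [on edge]
    (5,8)@(11, 17): e=[0,-15,135] → .  [on edge]
    (4,9)@(9, 19): e=[0,-45,165] → .  [on edge]
  covered (16 px):
    . . . . . . X . . . . .
    . . . . . . X X . . . .
    . . . . . . X X X . . .
    . . . . . . X X X X . .
    . . . . . . X X X . . .
    . . . . . . X X . . . .
    . . . . . . X . . . . .
    . . . . . . . . . . . .
    . . . . . . . . . . . .
    . . . . . . . . . . . .
T3:
  2·area = 42  (B↔C swapped to make it positive)
  edge (22, 8)→(13, 6): d=(-9,-2) top-left  bias=+0
  edge (13, 6)→(16, 2): d=(3,-4) top-left  bias=+0
  edge (16, 2)→(22, 8): d=(6,6) right/bottom  bias=-1
    (7,0)@(15, 1): e=[49,-7,0] → .  [on edge]
    (8,1)@(17, 3): e=[35,7,0] → .  [on edge]
    (7,2)@(15, 5): e=[13,5,24] → X
    (8,2)@(17, 5): e=[17,13,12] → X
    (9,2)@(19, 5): e=[21,21,0] → .  [on edge]
    (7,3)@(15, 7): e=[-5,11,36] → .
    (8,3)@(17, 7): e=[-1,19,24] → .
    (9,3)@(19, 7): e=[3,27,12] → X
    (10,3)@(21, 7): e=[7,35,0] → .  [on edge]
    (9,4)@(19, 9): e=[-15,33,24] → .
    (11,4)@(23, 9): e=[-7,49,0] → .  [on edge]
  covered (3 px):
    . . . . . . . . . . . .
    . . . . . . . . . . . .
    . . . . . . . X X . . .
    . . . . . . . . . X . .
    . . . . . . . . . . . .
    . . . . . . . . . . . .
    . . . . . . . . . . . .
    . . . . . . . . . . . .
    . . . . . . . . . . . .
    . . . . . . . . . . . .
T4:
  2·area = 52  (B↔C swapped to make it positive)
  edge (7, 16)→(6, 12): d=(-1,-4) top-left  bias=+0
  edge (6, 12)→(16, 0): d=(10,-12) top-left  bias=+0
  edge (16, 0)→(7, 16): d=(-9,16) right/bottom  bias=-1
    (6,2)@(13, 5): e=[35,14,3] → X
    (7,2)@(15, 5): e=[43,38,-29] → .
    (5,3)@(11, 7): e=[25,10,17] → X
    (6,3)@(13, 7): e=[33,34,-15] → .
    (4,4)@(9, 9): e=[15,6,31] → X
    (5,4)@(11, 9): e=[23,30,-1] → .
    (3,5)@(7, 11): e=[5,2,45] → X
    (5,5)@(11, 11): e=[21,50,-19] → .
    (3,6)@(7, 13): e=[3,22,27] → X
    (4,6)@(9, 13): e=[11,46,-5] → .
    (3,7)@(7, 15): e=[1,42,9] → X
    (4,7)@(9, 15): e=[9,66,-23] → .
  covered (7 px):
    . . . . . . . . . . . .
    . . . . . . . . . . . .
    . . . . . . X . . . . .
    . . . . . X . . . . . .
    . . . . X . . . . . . .
    . . . X X . . . . . . .
    . . . X . . . . . . . .
    . . . X . . . . . . . .
    . . . . . . . . . . . .
    . . . . . . . . . . . .

Final: 49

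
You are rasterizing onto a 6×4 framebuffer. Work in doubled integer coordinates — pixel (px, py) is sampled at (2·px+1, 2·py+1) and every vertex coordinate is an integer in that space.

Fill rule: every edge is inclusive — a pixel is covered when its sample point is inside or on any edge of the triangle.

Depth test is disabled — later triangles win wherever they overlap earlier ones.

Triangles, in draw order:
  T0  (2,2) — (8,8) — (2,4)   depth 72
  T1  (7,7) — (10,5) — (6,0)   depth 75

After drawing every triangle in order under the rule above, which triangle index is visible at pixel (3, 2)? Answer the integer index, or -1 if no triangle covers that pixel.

T0:
  2·area = 12
  edge (2, 2)→(8, 8): d=(6,6) inclusive
  edge (8, 8)→(2, 4): d=(-6,-4) inclusive
  edge (2, 4)→(2, 2): d=(0,-2) inclusive
    (0,0)@(1, 1): e=[0,14,-2] → ·  [on edge]
    (1,1)@(3, 3): e=[0,10,2] → #  [on edge]
    (2,1)@(5, 3): e=[-12,18,6] → ·
    (1,2)@(3, 5): e=[12,-2,2] → ·
    (2,2)@(5, 5): e=[0,6,6] → #  [on edge]
    (3,2)@(7, 5): e=[-12,14,10] → ·
    (2,3)@(5, 7): e=[12,-6,6] → ·
    (3,3)@(7, 7): e=[0,2,10] → #  [on edge]
    (4,3)@(9, 7): e=[-12,10,14] → ·
  covered (3 px):
    · · · · · ·
    · # · · · ·
    · · # · · ·
    · · · # · ·
T1:
  2·area = 23  (B↔C swapped to make it positive)
  edge (7, 7)→(6, 0): d=(-1,-7) inclusive
  edge (6, 0)→(10, 5): d=(4,5) inclusive
  edge (10, 5)→(7, 7): d=(-3,2) inclusive
    (3,1)@(7, 3): e=[4,7,12] → #
    (4,1)@(9, 3): e=[18,-3,8] → ·
    (3,2)@(7, 5): e=[2,15,6] → #
    (4,2)@(9, 5): e=[16,5,2] → #
    (5,2)@(11, 5): e=[30,-5,-2] → ·
    (3,3)@(7, 7): e=[0,23,0] → #  [on edge]
    (4,3)@(9, 7): e=[14,13,-4] → ·
  covered (4 px):
    · · · · · ·
    · · · # · ·
    · · · # # ·
    · · · # · ·

Z-buffer (winner per pixel, '.' = empty):
  . . . . . .
  . 0 . 1 . .
  . . 0 1 1 .
  . . . 1 . .

Answer: 1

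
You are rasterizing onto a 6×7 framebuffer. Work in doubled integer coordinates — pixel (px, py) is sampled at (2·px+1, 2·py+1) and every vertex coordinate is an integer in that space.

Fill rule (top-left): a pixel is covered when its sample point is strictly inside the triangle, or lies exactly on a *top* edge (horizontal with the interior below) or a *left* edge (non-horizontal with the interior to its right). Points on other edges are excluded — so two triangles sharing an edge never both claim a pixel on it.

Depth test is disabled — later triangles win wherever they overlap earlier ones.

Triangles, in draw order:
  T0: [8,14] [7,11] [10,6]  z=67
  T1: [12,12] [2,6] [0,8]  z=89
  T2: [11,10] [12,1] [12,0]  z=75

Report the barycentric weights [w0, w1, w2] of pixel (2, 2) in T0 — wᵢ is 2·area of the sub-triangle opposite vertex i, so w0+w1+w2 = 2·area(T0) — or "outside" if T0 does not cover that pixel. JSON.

T0:
  2·area = 14
  edge (8, 14)→(7, 11): d=(-1,-3) top-left  bias=+0
  edge (7, 11)→(10, 6): d=(3,-5) top-left  bias=+0
  edge (10, 6)→(8, 14): d=(-2,8) right/bottom  bias=-1
    (2,2)@(5, 5): e=[0,-28,42] → ·  [on edge]
    (4,4)@(9, 9): e=[8,4,2] → █
    (5,4)@(11, 9): e=[14,14,-14] → ·
    (3,5)@(7, 11): e=[0,0,14] → █  [on edge]
    (4,5)@(9, 11): e=[6,10,-2] → ·
    (3,6)@(7, 13): e=[-2,6,10] → ·
  covered (2 px):
    · · · · · ·
    · · · · · ·
    · · · · · ·
    · · · · · ·
    · · · · █ ·
    · · · █ · ·
    · · · · · ·
T1:
  2·area = 32  (B↔C swapped to make it positive)
  edge (12, 12)→(0, 8): d=(-12,-4) top-left  bias=+0
  edge (0, 8)→(2, 6): d=(2,-2) top-left  bias=+0
  edge (2, 6)→(12, 12): d=(10,6) right/bottom  bias=-1
    (3,0)@(7, 1): e=[112,0,-80] → ·  [on edge]
    (2,1)@(5, 3): e=[80,0,-48] → ·  [on edge]
    (1,2)@(3, 5): e=[48,0,-16] → ·  [on edge]
    (0,3)@(1, 7): e=[16,0,16] → █  [on edge]
    (1,3)@(3, 7): e=[24,4,4] → █
    (2,3)@(5, 7): e=[32,8,-8] → ·
    (0,4)@(1, 9): e=[-8,4,36] → ·
    (1,4)@(3, 9): e=[0,8,24] → █  [on edge]
    (2,4)@(5, 9): e=[8,12,12] → █
    (3,4)@(7, 9): e=[16,16,0] → ·  [on edge]
    (1,5)@(3, 11): e=[-24,12,44] → ·
    (2,5)@(5, 11): e=[-16,16,32] → ·
    (4,5)@(9, 11): e=[0,24,8] → █  [on edge]
  covered (5 px):
    · · · · · ·
    · · · · · ·
    · · · · · ·
    █ █ · · · ·
    · █ █ · · ·
    · · · · █ ·
    · · · · · ·
T2:
  2·area = 1  (B↔C swapped to make it positive)
  edge (11, 10)→(12, 0): d=(1,-10) top-left  bias=+0
  edge (12, 0)→(12, 1): d=(0,1) right/bottom  bias=-1
  edge (12, 1)→(11, 10): d=(-1,9) right/bottom  bias=-1
  covered (0 px):
    · · · · · ·
    · · · · · ·
    · · · · · ·
    · · · · · ·
    · · · · · ·
    · · · · · ·
    · · · · · ·

Answer: "outside"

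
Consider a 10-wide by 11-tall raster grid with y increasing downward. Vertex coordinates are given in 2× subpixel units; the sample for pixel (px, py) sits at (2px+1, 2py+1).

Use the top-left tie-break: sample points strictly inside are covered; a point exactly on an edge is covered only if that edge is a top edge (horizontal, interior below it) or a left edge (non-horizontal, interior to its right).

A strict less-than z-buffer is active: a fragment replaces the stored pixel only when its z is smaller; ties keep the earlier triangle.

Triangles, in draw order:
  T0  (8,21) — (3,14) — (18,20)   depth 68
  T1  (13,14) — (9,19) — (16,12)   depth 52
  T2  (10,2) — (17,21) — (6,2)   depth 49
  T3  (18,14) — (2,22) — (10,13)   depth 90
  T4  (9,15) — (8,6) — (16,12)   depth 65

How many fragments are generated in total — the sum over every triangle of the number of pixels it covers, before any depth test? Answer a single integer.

T0:
  2·area = 75
  edge (8, 21)→(3, 14): d=(-5,-7) top-left  bias=+0
  edge (3, 14)→(18, 20): d=(15,6) right/bottom  bias=-1
  edge (18, 20)→(8, 21): d=(-10,1) right/bottom  bias=-1
    (2,7)@(5, 15): e=[9,3,63] → X
    (3,7)@(7, 15): e=[23,-9,61] → .
    (2,8)@(5, 17): e=[-1,33,43] → .
    (3,8)@(7, 17): e=[13,21,41] → X
    (4,8)@(9, 17): e=[27,9,39] → X
    (5,8)@(11, 17): e=[41,-3,37] → .
    (3,9)@(7, 19): e=[3,51,21] → X
    (5,9)@(11, 19): e=[31,27,17] → X
    (6,9)@(13, 19): e=[45,15,15] → X
    (7,9)@(15, 19): e=[59,3,13] → X
    (8,9)@(17, 19): e=[73,-9,11] → .
    (3,10)@(7, 21): e=[-7,81,1] → .
  covered (8 px):
    . . . . . . . . . .
    . . . . . . . . . .
    . . . . . . . . . .
    . . . . . . . . . .
    . . . . . . . . . .
    . . . . . . . . . .
    . . . . . . . . . .
    . . X . . . . . . .
    . . . X X . . . . .
    . . . X X X X X . .
    . . . . . . . . . .
T1:
  2·area = 7  (B↔C swapped to make it positive)
  edge (13, 14)→(16, 12): d=(3,-2) top-left  bias=+0
  edge (16, 12)→(9, 19): d=(-7,7) right/bottom  bias=-1
  edge (9, 19)→(13, 14): d=(4,-5) top-left  bias=+0
    (8,4)@(17, 9): e=[-7,14,0] → .  [on edge]
    (9,4)@(19, 9): e=[-3,0,10] → .  [on edge]
    (8,5)@(17, 11): e=[-1,0,8] → .  [on edge]
    (7,6)@(15, 13): e=[1,0,6] → .  [on edge]
    (6,7)@(13, 15): e=[3,0,4] → .  [on edge]
    (5,8)@(11, 17): e=[5,0,2] → .  [on edge]
    (4,9)@(9, 19): e=[7,0,0] → .  [on edge]
    (3,10)@(7, 21): e=[9,0,-2] → .  [on edge]
  covered (0 px):
    . . . . . . . . . .
    . . . . . . . . . .
    . . . . . . . . . .
    . . . . . . . . . .
    . . . . . . . . . .
    . . . . . . . . . .
    . . . . . . . . . .
    . . . . . . . . . .
    . . . . . . . . . .
    . . . . . . . . . .
    . . . . . . . . . .
T2:
  2·area = 76
  edge (10, 2)→(17, 21): d=(7,19) right/bottom  bias=-1
  edge (17, 21)→(6, 2): d=(-11,-19) top-left  bias=+0
  edge (6, 2)→(10, 2): d=(4,0) top-left  bias=+0
    (3,1)@(7, 3): e=[64,8,4] → X
    (4,1)@(9, 3): e=[26,46,4] → X
    (5,1)@(11, 3): e=[-12,84,4] → .
    (3,2)@(7, 5): e=[78,-14,12] → .
    (4,2)@(9, 5): e=[40,24,12] → X
    (5,2)@(11, 5): e=[2,62,12] → X
    (6,2)@(13, 5): e=[-36,100,12] → .
    (4,3)@(9, 7): e=[54,2,20] → X
    (6,3)@(13, 7): e=[-22,78,20] → .
    (4,4)@(9, 9): e=[68,-20,28] → .
    (5,4)@(11, 9): e=[30,18,28] → X
    (6,4)@(13, 9): e=[-8,56,28] → .
    (8,10)@(17, 21): e=[0,0,76] → .  [on edge]
  covered (10 px):
    . . . . . . . . . .
    . . . X X . . . . .
    . . . . X X . . . .
    . . . . X X . . . .
    . . . . . X . . . .
    . . . . . . X . . .
    . . . . . . X . . .
    . . . . . . . . . .
    . . . . . . . X . .
    . . . . . . . . . .
    . . . . . . . . . .
T3:
  2·area = 80
  edge (18, 14)→(2, 22): d=(-16,8) right/bottom  bias=-1
  edge (2, 22)→(10, 13): d=(8,-9) top-left  bias=+0
  edge (10, 13)→(18, 14): d=(8,1) right/bottom  bias=-1
    (4,7)@(9, 15): e=[56,7,17] → X
    (5,7)@(11, 15): e=[40,25,15] → X
    (6,7)@(13, 15): e=[24,43,13] → X
    (7,7)@(15, 15): e=[8,61,11] → X
    (8,7)@(17, 15): e=[-8,79,9] → .
    (3,8)@(7, 17): e=[40,5,35] → X
    (6,8)@(13, 17): e=[-8,59,29] → .
    (7,8)@(15, 17): e=[-24,77,27] → .
    (2,9)@(5, 19): e=[24,3,53] → X
    (4,9)@(9, 19): e=[-8,39,49] → .
    (5,9)@(11, 19): e=[-24,57,47] → .
    (1,10)@(3, 21): e=[8,1,71] → X
  covered (10 px):
    . . . . . . . . . .
    . . . . . . . . . .
    . . . . . . . . . .
    . . . . . . . . . .
    . . . . . . . . . .
    . . . . . . . . . .
    . . . . . . . . . .
    . . . . X X X X . .
    . . . X X X . . . .
    . . X X . . . . . .
    . X . . . . . . . .
T4:
  2·area = 66
  edge (9, 15)→(8, 6): d=(-1,-9) top-left  bias=+0
  edge (8, 6)→(16, 12): d=(8,6) right/bottom  bias=-1
  edge (16, 12)→(9, 15): d=(-7,3) right/bottom  bias=-1
    (4,3)@(9, 7): e=[8,2,56] → X
    (5,3)@(11, 7): e=[26,-10,50] → .
    (4,4)@(9, 9): e=[6,18,42] → X
    (5,4)@(11, 9): e=[24,6,36] → X
    (6,4)@(13, 9): e=[42,-6,30] → .
    (4,5)@(9, 11): e=[4,34,28] → X
    (6,5)@(13, 11): e=[40,10,16] → X
    (7,5)@(15, 11): e=[58,-2,10] → .
    (4,6)@(9, 13): e=[2,50,14] → X
    (7,6)@(15, 13): e=[56,14,-4] → .
    (4,7)@(9, 15): e=[0,66,0] → .  [on edge]
    (5,7)@(11, 15): e=[18,54,-6] → .
  covered (9 px):
    . . . . . . . . . .
    . . . . . . . . . .
    . . . . . . . . . .
    . . . . X . . . . .
    . . . . X X . . . .
    . . . . X X X . . .
    . . . . X X X . . .
    . . . . . . . . . .
    . . . . . . . . . .
    . . . . . . . . . .
    . . . . . . . . . .

Answer: 37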